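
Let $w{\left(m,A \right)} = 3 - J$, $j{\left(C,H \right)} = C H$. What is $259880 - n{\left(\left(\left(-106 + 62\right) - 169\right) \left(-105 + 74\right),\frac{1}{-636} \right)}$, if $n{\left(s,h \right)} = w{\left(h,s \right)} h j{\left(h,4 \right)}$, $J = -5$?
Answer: $\frac{6570026278}{25281} \approx 2.5988 \cdot 10^{5}$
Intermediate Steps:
$w{\left(m,A \right)} = 8$ ($w{\left(m,A \right)} = 3 - -5 = 3 + 5 = 8$)
$n{\left(s,h \right)} = 32 h^{2}$ ($n{\left(s,h \right)} = 8 h h 4 = 8 h 4 h = 32 h^{2}$)
$259880 - n{\left(\left(\left(-106 + 62\right) - 169\right) \left(-105 + 74\right),\frac{1}{-636} \right)} = 259880 - 32 \left(\frac{1}{-636}\right)^{2} = 259880 - 32 \left(- \frac{1}{636}\right)^{2} = 259880 - 32 \cdot \frac{1}{404496} = 259880 - \frac{2}{25281} = \frac{6570026278}{25281}$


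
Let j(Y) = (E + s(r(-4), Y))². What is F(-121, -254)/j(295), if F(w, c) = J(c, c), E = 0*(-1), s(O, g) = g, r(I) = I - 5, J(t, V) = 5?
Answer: 1/17405 ≈ 5.7455e-5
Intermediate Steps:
r(I) = -5 + I
E = 0
F(w, c) = 5
j(Y) = Y² (j(Y) = (0 + Y)² = Y²)
F(-121, -254)/j(295) = 5/(295²) = 5/87025 = 5*(1/87025) = 1/17405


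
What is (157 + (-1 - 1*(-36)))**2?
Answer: 36864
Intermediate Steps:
(157 + (-1 - 1*(-36)))**2 = (157 + (-1 + 36))**2 = (157 + 35)**2 = 192**2 = 36864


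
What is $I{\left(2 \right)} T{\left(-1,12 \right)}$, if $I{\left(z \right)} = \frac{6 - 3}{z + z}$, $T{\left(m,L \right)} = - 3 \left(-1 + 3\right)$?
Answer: $- \frac{9}{2} \approx -4.5$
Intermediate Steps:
$T{\left(m,L \right)} = -6$ ($T{\left(m,L \right)} = \left(-3\right) 2 = -6$)
$I{\left(z \right)} = \frac{3}{2 z}$
$I{\left(2 \right)} T{\left(-1,12 \right)} = \frac{3}{2 \cdot 2} \left(-6\right) = \frac{3}{2} \cdot \frac{1}{2} \left(-6\right) = \frac{3}{4} \left(-6\right) = - \frac{9}{2}$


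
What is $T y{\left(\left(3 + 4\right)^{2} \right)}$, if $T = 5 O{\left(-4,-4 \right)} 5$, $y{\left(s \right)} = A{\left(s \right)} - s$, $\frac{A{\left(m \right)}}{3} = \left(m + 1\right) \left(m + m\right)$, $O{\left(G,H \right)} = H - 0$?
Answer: $-1465100$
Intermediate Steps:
$O{\left(G,H \right)} = H$ ($O{\left(G,H \right)} = H + 0 = H$)
$A{\left(m \right)} = 6 m \left(1 + m\right)$ ($A{\left(m \right)} = 3 \left(m + 1\right) \left(m + m\right) = 3 \left(1 + m\right) 2 m = 3 \cdot 2 m \left(1 + m\right) = 6 m \left(1 + m\right)$)
$y{\left(s \right)} = - s + 6 s \left(1 + s\right)$ ($y{\left(s \right)} = 6 s \left(1 + s\right) - s = - s + 6 s \left(1 + s\right)$)
$T = -100$ ($T = 5 \left(-4\right) 5 = \left(-20\right) 5 = -100$)
$T y{\left(\left(3 + 4\right)^{2} \right)} = - 100 \left(3 + 4\right)^{2} \left(5 + 6 \left(3 + 4\right)^{2}\right) = - 100 \cdot 7^{2} \left(5 + 6 \cdot 7^{2}\right) = - 100 \cdot 49 \left(5 + 6 \cdot 49\right) = - 100 \cdot 49 \left(5 + 294\right) = - 100 \cdot 49 \cdot 299 = \left(-100\right) 14651 = -1465100$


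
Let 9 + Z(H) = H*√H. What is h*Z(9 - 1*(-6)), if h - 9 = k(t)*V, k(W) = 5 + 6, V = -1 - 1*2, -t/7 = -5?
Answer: 216 - 360*√15 ≈ -1178.3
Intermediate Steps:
t = 35 (t = -7*(-5) = 35)
V = -3 (V = -1 - 2 = -3)
Z(H) = -9 + H^(3/2) (Z(H) = -9 + H*√H = -9 + H^(3/2))
k(W) = 11
h = -24 (h = 9 + 11*(-3) = 9 - 33 = -24)
h*Z(9 - 1*(-6)) = -24*(-9 + (9 - 1*(-6))^(3/2)) = -24*(-9 + (9 + 6)^(3/2)) = -24*(-9 + 15^(3/2)) = -24*(-9 + 15*√15) = 216 - 360*√15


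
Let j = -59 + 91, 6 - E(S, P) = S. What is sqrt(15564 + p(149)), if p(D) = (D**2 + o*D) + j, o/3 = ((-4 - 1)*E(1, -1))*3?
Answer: 4*sqrt(267) ≈ 65.361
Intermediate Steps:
E(S, P) = 6 - S
o = -225 (o = 3*(((-4 - 1)*(6 - 1*1))*3) = 3*(-5*(6 - 1)*3) = 3*(-5*5*3) = 3*(-25*3) = 3*(-75) = -225)
j = 32
p(D) = 32 + D**2 - 225*D (p(D) = (D**2 - 225*D) + 32 = 32 + D**2 - 225*D)
sqrt(15564 + p(149)) = sqrt(15564 + (32 + 149**2 - 225*149)) = sqrt(15564 + (32 + 22201 - 33525)) = sqrt(15564 - 11292) = sqrt(4272) = 4*sqrt(267)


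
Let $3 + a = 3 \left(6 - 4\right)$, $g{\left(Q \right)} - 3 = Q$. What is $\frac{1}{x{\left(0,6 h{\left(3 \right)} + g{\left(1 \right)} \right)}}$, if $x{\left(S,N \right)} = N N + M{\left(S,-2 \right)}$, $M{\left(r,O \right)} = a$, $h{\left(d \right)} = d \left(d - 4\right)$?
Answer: $\frac{1}{199} \approx 0.0050251$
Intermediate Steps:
$g{\left(Q \right)} = 3 + Q$
$h{\left(d \right)} = d \left(-4 + d\right)$
$a = 3$ ($a = -3 + 3 \left(6 - 4\right) = -3 + 3 \cdot 2 = -3 + 6 = 3$)
$M{\left(r,O \right)} = 3$
$x{\left(S,N \right)} = 3 + N^{2}$ ($x{\left(S,N \right)} = N N + 3 = N^{2} + 3 = 3 + N^{2}$)
$\frac{1}{x{\left(0,6 h{\left(3 \right)} + g{\left(1 \right)} \right)}} = \frac{1}{3 + \left(6 \cdot 3 \left(-4 + 3\right) + \left(3 + 1\right)\right)^{2}} = \frac{1}{3 + \left(6 \cdot 3 \left(-1\right) + 4\right)^{2}} = \frac{1}{3 + \left(6 \left(-3\right) + 4\right)^{2}} = \frac{1}{3 + \left(-18 + 4\right)^{2}} = \frac{1}{3 + \left(-14\right)^{2}} = \frac{1}{3 + 196} = \frac{1}{199}$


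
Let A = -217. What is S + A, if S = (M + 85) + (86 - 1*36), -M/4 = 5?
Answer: -102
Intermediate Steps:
M = -20 (M = -4*5 = -20)
S = 115 (S = (-20 + 85) + (86 - 1*36) = 65 + (86 - 36) = 65 + 50 = 115)
S + A = 115 - 217 = -102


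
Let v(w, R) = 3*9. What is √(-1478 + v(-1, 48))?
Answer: I*√1451 ≈ 38.092*I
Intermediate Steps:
v(w, R) = 27
√(-1478 + v(-1, 48)) = √(-1478 + 27) = √(-1451) = I*√1451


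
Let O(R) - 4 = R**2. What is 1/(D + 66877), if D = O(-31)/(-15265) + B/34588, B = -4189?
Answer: 105597164/7062002072327 ≈ 1.4953e-5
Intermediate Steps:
O(R) = 4 + R**2
D = -19464501/105597164 (D = (4 + (-31)**2)/(-15265) - 4189/34588 = (4 + 961)*(-1/15265) - 4189*1/34588 = 965*(-1/15265) - 4189/34588 = -193/3053 - 4189/34588 = -19464501/105597164 ≈ -0.18433)
1/(D + 66877) = 1/(-19464501/105597164 + 66877) = 1/(7062002072327/105597164) = 105597164/7062002072327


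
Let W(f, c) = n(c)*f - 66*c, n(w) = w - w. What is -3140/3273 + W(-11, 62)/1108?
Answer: -4218059/906621 ≈ -4.6525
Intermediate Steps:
n(w) = 0
W(f, c) = -66*c (W(f, c) = 0*f - 66*c = 0 - 66*c = -66*c)
-3140/3273 + W(-11, 62)/1108 = -3140/3273 - 66*62/1108 = -3140*1/3273 - 4092*1/1108 = -3140/3273 - 1023/277 = -4218059/906621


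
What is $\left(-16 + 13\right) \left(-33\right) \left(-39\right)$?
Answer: $-3861$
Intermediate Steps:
$\left(-16 + 13\right) \left(-33\right) \left(-39\right) = \left(-3\right) \left(-33\right) \left(-39\right) = 99 \left(-39\right) = -3861$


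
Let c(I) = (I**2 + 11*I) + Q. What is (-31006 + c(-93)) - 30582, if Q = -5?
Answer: -53967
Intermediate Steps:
c(I) = -5 + I**2 + 11*I (c(I) = (I**2 + 11*I) - 5 = -5 + I**2 + 11*I)
(-31006 + c(-93)) - 30582 = (-31006 + (-5 + (-93)**2 + 11*(-93))) - 30582 = (-31006 + (-5 + 8649 - 1023)) - 30582 = (-31006 + 7621) - 30582 = -23385 - 30582 = -53967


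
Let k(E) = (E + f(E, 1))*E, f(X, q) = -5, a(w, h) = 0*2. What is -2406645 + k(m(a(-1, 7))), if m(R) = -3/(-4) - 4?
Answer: -38505891/16 ≈ -2.4066e+6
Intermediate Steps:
a(w, h) = 0
m(R) = -13/4 (m(R) = -1/4*(-3) - 4 = 3/4 - 4 = -13/4)
k(E) = E*(-5 + E) (k(E) = (E - 5)*E = (-5 + E)*E = E*(-5 + E))
-2406645 + k(m(a(-1, 7))) = -2406645 - 13*(-5 - 13/4)/4 = -2406645 - 13/4*(-33/4) = -2406645 + 429/16 = -38505891/16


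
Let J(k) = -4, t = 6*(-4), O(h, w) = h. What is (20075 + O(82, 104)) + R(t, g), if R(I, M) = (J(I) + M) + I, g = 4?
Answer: 20133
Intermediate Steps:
t = -24
R(I, M) = -4 + I + M (R(I, M) = (-4 + M) + I = -4 + I + M)
(20075 + O(82, 104)) + R(t, g) = (20075 + 82) + (-4 - 24 + 4) = 20157 - 24 = 20133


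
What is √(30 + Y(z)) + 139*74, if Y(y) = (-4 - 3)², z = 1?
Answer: 10286 + √79 ≈ 10295.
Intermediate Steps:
Y(y) = 49 (Y(y) = (-7)² = 49)
√(30 + Y(z)) + 139*74 = √(30 + 49) + 139*74 = √79 + 10286 = 10286 + √79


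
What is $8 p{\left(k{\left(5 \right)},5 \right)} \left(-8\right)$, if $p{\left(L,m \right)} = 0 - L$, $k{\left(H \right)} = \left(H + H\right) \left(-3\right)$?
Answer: $-1920$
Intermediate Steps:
$k{\left(H \right)} = - 6 H$ ($k{\left(H \right)} = 2 H \left(-3\right) = - 6 H$)
$p{\left(L,m \right)} = - L$
$8 p{\left(k{\left(5 \right)},5 \right)} \left(-8\right) = 8 \left(- \left(-6\right) 5\right) \left(-8\right) = 8 \left(\left(-1\right) \left(-30\right)\right) \left(-8\right) = 8 \cdot 30 \left(-8\right) = 240 \left(-8\right) = -1920$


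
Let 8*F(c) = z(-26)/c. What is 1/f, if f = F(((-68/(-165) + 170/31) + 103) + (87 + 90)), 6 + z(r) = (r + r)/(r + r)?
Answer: -11698864/25575 ≈ -457.43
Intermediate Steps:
z(r) = -5 (z(r) = -6 + (r + r)/(r + r) = -6 + (2*r)/((2*r)) = -6 + (2*r)*(1/(2*r)) = -6 + 1 = -5)
F(c) = -5/(8*c) (F(c) = (-5/c)/8 = -5/(8*c))
f = -25575/11698864 (f = -5/(8*(((-68/(-165) + 170/31) + 103) + (87 + 90))) = -5/(8*(((-68*(-1/165) + 170*(1/31)) + 103) + 177)) = -5/(8*(((68/165 + 170/31) + 103) + 177)) = -5/(8*((30158/5115 + 103) + 177)) = -5/(8*(557003/5115 + 177)) = -5/(8*1462358/5115) = -5/8*5115/1462358 = -25575/11698864 ≈ -0.0021861)
1/f = 1/(-25575/11698864) = -11698864/25575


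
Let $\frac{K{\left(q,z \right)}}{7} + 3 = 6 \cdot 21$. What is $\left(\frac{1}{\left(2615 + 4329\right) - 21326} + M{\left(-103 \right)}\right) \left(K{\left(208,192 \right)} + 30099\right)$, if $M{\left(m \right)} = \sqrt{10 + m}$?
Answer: $- \frac{1720}{799} + 30960 i \sqrt{93} \approx -2.1527 + 2.9857 \cdot 10^{5} i$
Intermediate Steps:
$K{\left(q,z \right)} = 861$ ($K{\left(q,z \right)} = -21 + 7 \cdot 6 \cdot 21 = -21 + 7 \cdot 126 = -21 + 882 = 861$)
$\left(\frac{1}{\left(2615 + 4329\right) - 21326} + M{\left(-103 \right)}\right) \left(K{\left(208,192 \right)} + 30099\right) = \left(\frac{1}{\left(2615 + 4329\right) - 21326} + \sqrt{10 - 103}\right) \left(861 + 30099\right) = \left(\frac{1}{6944 - 21326} + \sqrt{-93}\right) 30960 = \left(\frac{1}{-14382} + i \sqrt{93}\right) 30960 = \left(- \frac{1}{14382} + i \sqrt{93}\right) 30960 = - \frac{1720}{799} + 30960 i \sqrt{93}$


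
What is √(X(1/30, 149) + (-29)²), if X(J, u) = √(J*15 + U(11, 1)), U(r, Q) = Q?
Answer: √(3364 + 2*√6)/2 ≈ 29.021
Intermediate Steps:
X(J, u) = √(1 + 15*J) (X(J, u) = √(J*15 + 1) = √(15*J + 1) = √(1 + 15*J))
√(X(1/30, 149) + (-29)²) = √(√(1 + 15/30) + (-29)²) = √(√(1 + 15*(1/30)) + 841) = √(√(1 + ½) + 841) = √(√(3/2) + 841) = √(√6/2 + 841) = √(841 + √6/2)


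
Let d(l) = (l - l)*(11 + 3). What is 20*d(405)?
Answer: 0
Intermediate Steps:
d(l) = 0 (d(l) = 0*14 = 0)
20*d(405) = 20*0 = 0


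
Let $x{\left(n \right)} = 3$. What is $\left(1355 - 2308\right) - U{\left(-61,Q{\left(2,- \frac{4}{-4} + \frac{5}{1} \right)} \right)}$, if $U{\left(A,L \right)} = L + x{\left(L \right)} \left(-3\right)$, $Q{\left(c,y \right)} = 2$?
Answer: $-946$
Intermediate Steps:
$U{\left(A,L \right)} = -9 + L$ ($U{\left(A,L \right)} = L + 3 \left(-3\right) = L - 9 = -9 + L$)
$\left(1355 - 2308\right) - U{\left(-61,Q{\left(2,- \frac{4}{-4} + \frac{5}{1} \right)} \right)} = \left(1355 - 2308\right) - \left(-9 + 2\right) = -953 - -7 = -953 + 7 = -946$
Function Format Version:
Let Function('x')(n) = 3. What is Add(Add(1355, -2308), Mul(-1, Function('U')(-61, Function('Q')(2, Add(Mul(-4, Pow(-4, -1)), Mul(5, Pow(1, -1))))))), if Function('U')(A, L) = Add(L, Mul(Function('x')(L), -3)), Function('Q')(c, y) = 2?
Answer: -946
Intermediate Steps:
Function('U')(A, L) = Add(-9, L) (Function('U')(A, L) = Add(L, Mul(3, -3)) = Add(L, -9) = Add(-9, L))
Add(Add(1355, -2308), Mul(-1, Function('U')(-61, Function('Q')(2, Add(Mul(-4, Pow(-4, -1)), Mul(5, Pow(1, -1))))))) = Add(Add(1355, -2308), Mul(-1, Add(-9, 2))) = Add(-953, Mul(-1, -7)) = Add(-953, 7) = -946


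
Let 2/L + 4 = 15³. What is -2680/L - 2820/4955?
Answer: -4476486304/991 ≈ -4.5171e+6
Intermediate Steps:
L = 2/3371 (L = 2/(-4 + 15³) = 2/(-4 + 3375) = 2/3371 ≈ 0.00059330)
-2680/L - 2820/4955 = -2680/2/3371 - 2820/4955 = -2680*3371/2 - 2820*1/4955 = -4517140 - 564/991 = -4476486304/991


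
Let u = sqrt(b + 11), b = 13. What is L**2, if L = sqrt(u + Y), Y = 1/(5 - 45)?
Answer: -1/40 + 2*sqrt(6) ≈ 4.8740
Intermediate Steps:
Y = -1/40 (Y = 1/(-40) = -1/40 ≈ -0.025000)
u = 2*sqrt(6) (u = sqrt(13 + 11) = sqrt(24) = 2*sqrt(6) ≈ 4.8990)
L = sqrt(-1/40 + 2*sqrt(6)) (L = sqrt(2*sqrt(6) - 1/40) = sqrt(-1/40 + 2*sqrt(6)) ≈ 2.2077)
L**2 = (sqrt(-10 + 800*sqrt(6))/20)**2 = -1/40 + 2*sqrt(6)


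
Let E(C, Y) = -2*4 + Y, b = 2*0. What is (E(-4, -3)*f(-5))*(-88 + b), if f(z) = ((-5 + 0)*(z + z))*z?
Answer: -242000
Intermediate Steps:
f(z) = -10*z**2 (f(z) = (-10*z)*z = -10*z**2)
b = 0
E(C, Y) = -8 + Y
(E(-4, -3)*f(-5))*(-88 + b) = ((-8 - 3)*(-10*(-5)**2))*(-88 + 0) = -(-110)*25*(-88) = -11*(-250)*(-88) = 2750*(-88) = -242000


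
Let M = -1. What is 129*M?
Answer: -129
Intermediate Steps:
129*M = 129*(-1) = -129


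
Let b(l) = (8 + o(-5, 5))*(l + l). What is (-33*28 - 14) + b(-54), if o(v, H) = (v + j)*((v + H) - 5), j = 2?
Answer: -3422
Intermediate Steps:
o(v, H) = (2 + v)*(-5 + H + v) (o(v, H) = (v + 2)*((v + H) - 5) = (2 + v)*((H + v) - 5) = (2 + v)*(-5 + H + v))
b(l) = 46*l (b(l) = (8 + (-10 + (-5)**2 - 3*(-5) + 2*5 + 5*(-5)))*(l + l) = (8 + (-10 + 25 + 15 + 10 - 25))*(2*l) = (8 + 15)*(2*l) = 23*(2*l) = 46*l)
(-33*28 - 14) + b(-54) = (-33*28 - 14) + 46*(-54) = (-924 - 14) - 2484 = -938 - 2484 = -3422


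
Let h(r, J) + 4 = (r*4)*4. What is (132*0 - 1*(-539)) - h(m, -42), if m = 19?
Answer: 239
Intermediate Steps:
h(r, J) = -4 + 16*r (h(r, J) = -4 + (r*4)*4 = -4 + (4*r)*4 = -4 + 16*r)
(132*0 - 1*(-539)) - h(m, -42) = (132*0 - 1*(-539)) - (-4 + 16*19) = (0 + 539) - (-4 + 304) = 539 - 1*300 = 539 - 300 = 239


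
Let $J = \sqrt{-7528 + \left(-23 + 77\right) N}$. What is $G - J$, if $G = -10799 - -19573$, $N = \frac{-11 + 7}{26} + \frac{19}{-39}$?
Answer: $8774 - \frac{i \sqrt{1278082}}{13} \approx 8774.0 - 86.963 i$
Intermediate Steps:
$N = - \frac{25}{39}$ ($N = \left(-4\right) \frac{1}{26} + 19 \left(- \frac{1}{39}\right) = - \frac{2}{13} - \frac{19}{39} = - \frac{25}{39} \approx -0.64103$)
$G = 8774$ ($G = -10799 + 19573 = 8774$)
$J = \frac{i \sqrt{1278082}}{13}$ ($J = \sqrt{-7528 + \left(-23 + 77\right) \left(- \frac{25}{39}\right)} = \sqrt{-7528 + 54 \left(- \frac{25}{39}\right)} = \sqrt{-7528 - \frac{450}{13}} = \sqrt{- \frac{98314}{13}} = \frac{i \sqrt{1278082}}{13} \approx 86.963 i$)
$G - J = 8774 - \frac{i \sqrt{1278082}}{13}$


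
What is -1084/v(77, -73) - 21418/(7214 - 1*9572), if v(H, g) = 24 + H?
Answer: -196427/119079 ≈ -1.6496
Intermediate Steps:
-1084/v(77, -73) - 21418/(7214 - 1*9572) = -1084/(24 + 77) - 21418/(7214 - 1*9572) = -1084/101 - 21418/(7214 - 9572) = -1084*1/101 - 21418/(-2358) = -1084/101 - 21418*(-1/2358) = -1084/101 + 10709/1179 = -196427/119079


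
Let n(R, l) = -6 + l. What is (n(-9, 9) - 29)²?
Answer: 676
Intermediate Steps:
(n(-9, 9) - 29)² = ((-6 + 9) - 29)² = (3 - 29)² = (-26)² = 676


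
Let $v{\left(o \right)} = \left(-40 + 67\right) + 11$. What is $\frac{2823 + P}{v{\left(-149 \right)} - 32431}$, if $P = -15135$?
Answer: $\frac{12312}{32393} \approx 0.38008$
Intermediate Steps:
$v{\left(o \right)} = 38$ ($v{\left(o \right)} = 27 + 11 = 38$)
$\frac{2823 + P}{v{\left(-149 \right)} - 32431} = \frac{2823 - 15135}{38 - 32431} = - \frac{12312}{-32393} = \left(-12312\right) \left(- \frac{1}{32393}\right) = \frac{12312}{32393}$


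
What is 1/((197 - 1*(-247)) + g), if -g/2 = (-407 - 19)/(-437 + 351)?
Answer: 43/18666 ≈ 0.0023037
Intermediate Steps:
g = -426/43 (g = -2*(-407 - 19)/(-437 + 351) = -(-852)/(-86) = -(-852)*(-1)/86 = -2*213/43 = -426/43 ≈ -9.9070)
1/((197 - 1*(-247)) + g) = 1/((197 - 1*(-247)) - 426/43) = 1/((197 + 247) - 426/43) = 1/(444 - 426/43) = 1/(18666/43) = 43/18666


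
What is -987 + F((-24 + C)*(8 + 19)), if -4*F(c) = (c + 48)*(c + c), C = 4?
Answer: -133827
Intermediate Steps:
F(c) = -c*(48 + c)/2 (F(c) = -(c + 48)*(c + c)/4 = -(48 + c)*2*c/4 = -c*(48 + c)/2)
-987 + F((-24 + C)*(8 + 19)) = -987 - (-24 + 4)*(8 + 19)*(48 + (-24 + 4)*(8 + 19))/2 = -987 - (-20*27)*(48 - 20*27)/2 = -987 - 1/2*(-540)*(48 - 540) = -987 - 1/2*(-540)*(-492) = -987 - 132840 = -133827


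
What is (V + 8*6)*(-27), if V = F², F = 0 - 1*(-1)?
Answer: -1323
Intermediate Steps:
F = 1 (F = 0 + 1 = 1)
V = 1 (V = 1² = 1)
(V + 8*6)*(-27) = (1 + 8*6)*(-27) = (1 + 48)*(-27) = 49*(-27) = -1323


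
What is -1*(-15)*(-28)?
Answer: -420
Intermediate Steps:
-1*(-15)*(-28) = 15*(-28) = -420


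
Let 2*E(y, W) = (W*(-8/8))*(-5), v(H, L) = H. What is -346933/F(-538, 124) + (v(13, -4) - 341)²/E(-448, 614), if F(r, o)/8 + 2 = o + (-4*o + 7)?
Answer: 848408779/4506760 ≈ 188.25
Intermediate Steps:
E(y, W) = 5*W/2 (E(y, W) = ((W*(-8/8))*(-5))/2 = ((W*(-8*⅛))*(-5))/2 = ((W*(-1))*(-5))/2 = (-W*(-5))/2 = (5*W)/2 = 5*W/2)
F(r, o) = 40 - 24*o (F(r, o) = -16 + 8*(o + (-4*o + 7)) = -16 + 8*(o + (7 - 4*o)) = -16 + 8*(7 - 3*o) = -16 + (56 - 24*o) = 40 - 24*o)
-346933/F(-538, 124) + (v(13, -4) - 341)²/E(-448, 614) = -346933/(40 - 24*124) + (13 - 341)²/(((5/2)*614)) = -346933/(40 - 2976) + (-328)²/1535 = -346933/(-2936) + 107584*(1/1535) = -346933*(-1/2936) + 107584/1535 = 346933/2936 + 107584/1535 = 848408779/4506760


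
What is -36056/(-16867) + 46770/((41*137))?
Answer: 991396142/94741939 ≈ 10.464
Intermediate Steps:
-36056/(-16867) + 46770/((41*137)) = -36056*(-1/16867) + 46770/5617 = 36056/16867 + 46770*(1/5617) = 36056/16867 + 46770/5617 = 991396142/94741939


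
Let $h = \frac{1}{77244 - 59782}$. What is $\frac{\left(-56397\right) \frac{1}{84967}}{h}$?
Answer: $- \frac{984804414}{84967} \approx -11590.0$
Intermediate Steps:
$h = \frac{1}{17462} \approx 5.7267 \cdot 10^{-5}$
$\frac{\left(-56397\right) \frac{1}{84967}}{h} = - \frac{56397}{84967} \frac{1}{\frac{1}{17462}} = \left(-56397\right) \frac{1}{84967} \cdot 17462 = \left(- \frac{56397}{84967}\right) 17462 = - \frac{984804414}{84967}$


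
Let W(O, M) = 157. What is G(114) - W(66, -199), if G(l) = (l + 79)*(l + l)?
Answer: 43847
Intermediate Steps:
G(l) = 2*l*(79 + l) (G(l) = (79 + l)*(2*l) = 2*l*(79 + l))
G(114) - W(66, -199) = 2*114*(79 + 114) - 1*157 = 2*114*193 - 157 = 44004 - 157 = 43847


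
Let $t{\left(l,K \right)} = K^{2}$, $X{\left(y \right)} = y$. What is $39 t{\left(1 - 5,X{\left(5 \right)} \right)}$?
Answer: $975$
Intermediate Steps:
$39 t{\left(1 - 5,X{\left(5 \right)} \right)} = 39 \cdot 5^{2} = 39 \cdot 25 = 975$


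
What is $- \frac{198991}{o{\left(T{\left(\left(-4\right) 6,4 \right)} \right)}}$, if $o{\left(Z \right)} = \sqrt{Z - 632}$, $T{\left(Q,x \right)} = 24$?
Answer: $\frac{198991 i \sqrt{38}}{152} \approx 8070.1 i$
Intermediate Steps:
$o{\left(Z \right)} = \sqrt{-632 + Z}$
$- \frac{198991}{o{\left(T{\left(\left(-4\right) 6,4 \right)} \right)}} = - \frac{198991}{\sqrt{-632 + 24}} = - \frac{198991}{\sqrt{-608}} = - \frac{198991}{4 i \sqrt{38}} = - 198991 \left(- \frac{i \sqrt{38}}{152}\right) = \frac{198991 i \sqrt{38}}{152}$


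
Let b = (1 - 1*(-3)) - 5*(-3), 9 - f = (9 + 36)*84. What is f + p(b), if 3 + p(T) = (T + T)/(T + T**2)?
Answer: -37739/10 ≈ -3773.9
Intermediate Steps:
f = -3771 (f = 9 - (9 + 36)*84 = 9 - 45*84 = 9 - 1*3780 = 9 - 3780 = -3771)
b = 19 (b = (1 + 3) + 15 = 4 + 15 = 19)
p(T) = -3 + 2*T/(T + T**2) (p(T) = -3 + (T + T)/(T + T**2) = -3 + (2*T)/(T + T**2) = -3 + 2*T/(T + T**2))
f + p(b) = -3771 + (-1 - 3*19)/(1 + 19) = -3771 + (-1 - 57)/20 = -3771 + (1/20)*(-58) = -3771 - 29/10 = -37739/10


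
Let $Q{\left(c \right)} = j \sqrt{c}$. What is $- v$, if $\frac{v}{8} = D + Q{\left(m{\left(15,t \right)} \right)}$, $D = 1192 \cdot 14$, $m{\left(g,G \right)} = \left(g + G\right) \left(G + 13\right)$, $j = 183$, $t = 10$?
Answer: $-133504 - 7320 \sqrt{23} \approx -1.6861 \cdot 10^{5}$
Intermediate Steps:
$m{\left(g,G \right)} = \left(13 + G\right) \left(G + g\right)$ ($m{\left(g,G \right)} = \left(G + g\right) \left(13 + G\right) = \left(13 + G\right) \left(G + g\right)$)
$D = 16688$
$Q{\left(c \right)} = 183 \sqrt{c}$
$v = 133504 + 7320 \sqrt{23}$ ($v = 8 \left(16688 + 183 \sqrt{10^{2} + 13 \cdot 10 + 13 \cdot 15 + 10 \cdot 15}\right) = 8 \left(16688 + 183 \sqrt{100 + 130 + 195 + 150}\right) = 8 \left(16688 + 183 \sqrt{575}\right) = 8 \left(16688 + 183 \cdot 5 \sqrt{23}\right) = 8 \left(16688 + 915 \sqrt{23}\right) = 133504 + 7320 \sqrt{23} \approx 1.6861 \cdot 10^{5}$)
$- v = - (133504 + 7320 \sqrt{23}) = -133504 - 7320 \sqrt{23}$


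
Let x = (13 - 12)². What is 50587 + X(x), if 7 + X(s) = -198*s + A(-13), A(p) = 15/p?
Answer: 654951/13 ≈ 50381.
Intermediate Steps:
x = 1 (x = 1² = 1)
X(s) = -106/13 - 198*s (X(s) = -7 + (-198*s + 15/(-13)) = -7 + (-198*s + 15*(-1/13)) = -7 + (-198*s - 15/13) = -7 + (-15/13 - 198*s) = -106/13 - 198*s)
50587 + X(x) = 50587 + (-106/13 - 198*1) = 50587 + (-106/13 - 198) = 50587 - 2680/13 = 654951/13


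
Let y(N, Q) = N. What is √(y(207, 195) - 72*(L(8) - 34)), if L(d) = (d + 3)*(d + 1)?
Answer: 3*I*√497 ≈ 66.88*I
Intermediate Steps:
L(d) = (1 + d)*(3 + d) (L(d) = (3 + d)*(1 + d) = (1 + d)*(3 + d))
√(y(207, 195) - 72*(L(8) - 34)) = √(207 - 72*((3 + 8² + 4*8) - 34)) = √(207 - 72*((3 + 64 + 32) - 34)) = √(207 - 72*(99 - 34)) = √(207 - 72*65) = √(207 - 4680) = √(-4473) = 3*I*√497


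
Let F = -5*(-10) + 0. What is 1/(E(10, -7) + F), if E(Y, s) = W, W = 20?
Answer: 1/70 ≈ 0.014286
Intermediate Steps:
F = 50 (F = 50 + 0 = 50)
E(Y, s) = 20
1/(E(10, -7) + F) = 1/(20 + 50) = 1/70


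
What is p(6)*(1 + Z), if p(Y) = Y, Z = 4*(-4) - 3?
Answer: -108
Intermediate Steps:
Z = -19 (Z = -16 - 3 = -19)
p(6)*(1 + Z) = 6*(1 - 19) = 6*(-18) = -108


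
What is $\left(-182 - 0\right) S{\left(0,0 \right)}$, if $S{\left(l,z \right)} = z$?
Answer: $0$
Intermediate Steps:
$\left(-182 - 0\right) S{\left(0,0 \right)} = \left(-182 - 0\right) 0 = \left(-182 + 0\right) 0 = \left(-182\right) 0 = 0$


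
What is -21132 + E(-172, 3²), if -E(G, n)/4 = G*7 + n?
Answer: -16352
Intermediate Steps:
E(G, n) = -28*G - 4*n (E(G, n) = -4*(G*7 + n) = -4*(7*G + n) = -4*(n + 7*G) = -28*G - 4*n)
-21132 + E(-172, 3²) = -21132 + (-28*(-172) - 4*3²) = -21132 + (4816 - 4*9) = -21132 + (4816 - 36) = -21132 + 4780 = -16352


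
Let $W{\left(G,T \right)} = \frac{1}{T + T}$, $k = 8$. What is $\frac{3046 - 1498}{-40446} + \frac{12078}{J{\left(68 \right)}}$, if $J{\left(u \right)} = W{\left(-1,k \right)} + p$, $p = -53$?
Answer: $- \frac{5640274}{24717} \approx -228.19$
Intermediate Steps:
$W{\left(G,T \right)} = \frac{1}{2 T}$
$J{\left(u \right)} = - \frac{847}{16}$ ($J{\left(u \right)} = \frac{1}{2 \cdot 8} - 53 = \frac{1}{2} \cdot \frac{1}{8} - 53 = \frac{1}{16} - 53 = - \frac{847}{16}$)
$\frac{3046 - 1498}{-40446} + \frac{12078}{J{\left(68 \right)}} = \frac{3046 - 1498}{-40446} + \frac{12078}{- \frac{847}{16}} = \left(3046 - 1498\right) \left(- \frac{1}{40446}\right) + 12078 \left(- \frac{16}{847}\right) = 1548 \left(- \frac{1}{40446}\right) - \frac{17568}{77} = - \frac{86}{2247} - \frac{17568}{77} = - \frac{5640274}{24717}$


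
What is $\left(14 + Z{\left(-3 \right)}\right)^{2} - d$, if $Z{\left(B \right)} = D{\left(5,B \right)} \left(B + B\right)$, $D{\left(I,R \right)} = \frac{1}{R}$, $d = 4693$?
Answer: $-4437$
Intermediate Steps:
$Z{\left(B \right)} = 2$ ($Z{\left(B \right)} = \frac{B + B}{B} = \frac{2 B}{B} = 2$)
$\left(14 + Z{\left(-3 \right)}\right)^{2} - d = \left(14 + 2\right)^{2} - 4693 = 16^{2} - 4693 = 256 - 4693 = -4437$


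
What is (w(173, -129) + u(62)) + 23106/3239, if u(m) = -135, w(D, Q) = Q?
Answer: -831990/3239 ≈ -256.87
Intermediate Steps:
(w(173, -129) + u(62)) + 23106/3239 = (-129 - 135) + 23106/3239 = -264 + 23106*(1/3239) = -264 + 23106/3239 = -831990/3239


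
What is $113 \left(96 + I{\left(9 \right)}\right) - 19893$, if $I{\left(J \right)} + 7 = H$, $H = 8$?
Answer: $-8932$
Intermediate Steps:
$I{\left(J \right)} = 1$ ($I{\left(J \right)} = -7 + 8 = 1$)
$113 \left(96 + I{\left(9 \right)}\right) - 19893 = 113 \left(96 + 1\right) - 19893 = 113 \cdot 97 - 19893 = 10961 - 19893 = -8932$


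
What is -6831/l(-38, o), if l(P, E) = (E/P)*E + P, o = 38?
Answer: 6831/76 ≈ 89.882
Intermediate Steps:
l(P, E) = P + E**2/P (l(P, E) = E**2/P + P = P + E**2/P)
-6831/l(-38, o) = -6831/(-38 + 38**2/(-38)) = -6831/(-38 + 1444*(-1/38)) = -6831/(-38 - 38) = -6831/(-76) = -6831*(-1/76) = 6831/76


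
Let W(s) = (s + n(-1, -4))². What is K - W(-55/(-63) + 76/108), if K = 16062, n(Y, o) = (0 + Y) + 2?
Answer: 573513533/35721 ≈ 16055.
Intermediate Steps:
n(Y, o) = 2 + Y (n(Y, o) = Y + 2 = 2 + Y)
W(s) = (1 + s)² (W(s) = (s + (2 - 1))² = (s + 1)² = (1 + s)²)
K - W(-55/(-63) + 76/108) = 16062 - (1 + (-55/(-63) + 76/108))² = 16062 - (1 + (-55*(-1/63) + 76*(1/108)))² = 16062 - (1 + (55/63 + 19/27))² = 16062 - (1 + 298/189)² = 16062 - (487/189)² = 16062 - 1*237169/35721 = 16062 - 237169/35721 = 573513533/35721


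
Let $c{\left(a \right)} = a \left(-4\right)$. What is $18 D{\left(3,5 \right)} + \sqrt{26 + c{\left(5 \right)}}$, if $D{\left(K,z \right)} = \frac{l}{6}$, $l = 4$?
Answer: $12 + \sqrt{6} \approx 14.449$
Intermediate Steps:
$D{\left(K,z \right)} = \frac{2}{3}$ ($D{\left(K,z \right)} = \frac{4}{6} = 4 \cdot \frac{1}{6} = \frac{2}{3}$)
$c{\left(a \right)} = - 4 a$
$18 D{\left(3,5 \right)} + \sqrt{26 + c{\left(5 \right)}} = 18 \cdot \frac{2}{3} + \sqrt{26 - 20} = 12 + \sqrt{26 - 20} = 12 + \sqrt{6}$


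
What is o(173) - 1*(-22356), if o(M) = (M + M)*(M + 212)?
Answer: 155566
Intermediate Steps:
o(M) = 2*M*(212 + M) (o(M) = (2*M)*(212 + M) = 2*M*(212 + M))
o(173) - 1*(-22356) = 2*173*(212 + 173) - 1*(-22356) = 2*173*385 + 22356 = 133210 + 22356 = 155566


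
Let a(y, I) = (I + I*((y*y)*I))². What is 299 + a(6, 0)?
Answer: 299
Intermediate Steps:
a(y, I) = (I + I²*y²)² (a(y, I) = (I + I*(y²*I))² = (I + I*(I*y²))² = (I + I²*y²)²)
299 + a(6, 0) = 299 + 0²*(1 + 0*6²)² = 299 + 0*(1 + 0*36)² = 299 + 0*(1 + 0)² = 299 + 0*1² = 299 + 0*1 = 299 + 0 = 299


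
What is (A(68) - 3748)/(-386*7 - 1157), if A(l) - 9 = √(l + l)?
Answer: 3739/3859 - 2*√34/3859 ≈ 0.96588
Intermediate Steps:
A(l) = 9 + √2*√l (A(l) = 9 + √(l + l) = 9 + √(2*l) = 9 + √2*√l)
(A(68) - 3748)/(-386*7 - 1157) = ((9 + √2*√68) - 3748)/(-386*7 - 1157) = ((9 + √2*(2*√17)) - 3748)/(-2702 - 1157) = ((9 + 2*√34) - 3748)/(-3859) = (-3739 + 2*√34)*(-1/3859) = 3739/3859 - 2*√34/3859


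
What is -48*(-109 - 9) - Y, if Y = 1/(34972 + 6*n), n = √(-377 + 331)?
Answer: 1731828086297/305760610 + 3*I*√46/611521220 ≈ 5664.0 + 3.3273e-8*I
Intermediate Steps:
n = I*√46 (n = √(-46) = I*√46 ≈ 6.7823*I)
Y = 1/(34972 + 6*I*√46) (Y = 1/(34972 + 6*(I*√46)) = 1/(34972 + 6*I*√46) ≈ 2.8594e-5 - 3.327e-8*I)
-48*(-109 - 9) - Y = -48*(-109 - 9) - (8743/305760610 - 3*I*√46/611521220) = -48*(-118) + (-8743/305760610 + 3*I*√46/611521220) = 5664 + (-8743/305760610 + 3*I*√46/611521220) = 1731828086297/305760610 + 3*I*√46/611521220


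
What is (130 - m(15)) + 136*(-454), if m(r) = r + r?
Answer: -61644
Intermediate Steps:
m(r) = 2*r
(130 - m(15)) + 136*(-454) = (130 - 2*15) + 136*(-454) = (130 - 1*30) - 61744 = (130 - 30) - 61744 = 100 - 61744 = -61644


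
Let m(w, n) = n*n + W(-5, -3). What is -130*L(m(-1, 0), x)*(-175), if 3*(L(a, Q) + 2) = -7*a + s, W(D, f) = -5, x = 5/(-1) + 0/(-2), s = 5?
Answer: 773500/3 ≈ 2.5783e+5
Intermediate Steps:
x = -5 (x = 5*(-1) + 0*(-½) = -5 + 0 = -5)
m(w, n) = -5 + n² (m(w, n) = n*n - 5 = n² - 5 = -5 + n²)
L(a, Q) = -⅓ - 7*a/3 (L(a, Q) = -2 + (-7*a + 5)/3 = -2 + (5 - 7*a)/3 = -2 + (5/3 - 7*a/3) = -⅓ - 7*a/3)
-130*L(m(-1, 0), x)*(-175) = -130*(-⅓ - 7*(-5 + 0²)/3)*(-175) = -130*(-⅓ - 7*(-5 + 0)/3)*(-175) = -130*(-⅓ - 7/3*(-5))*(-175) = -130*(-⅓ + 35/3)*(-175) = -130*34/3*(-175) = -4420/3*(-175) = 773500/3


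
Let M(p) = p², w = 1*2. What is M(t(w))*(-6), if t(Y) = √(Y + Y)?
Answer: -24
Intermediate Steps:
w = 2
t(Y) = √2*√Y (t(Y) = √(2*Y) = √2*√Y)
M(t(w))*(-6) = (√2*√2)²*(-6) = 2²*(-6) = 4*(-6) = -24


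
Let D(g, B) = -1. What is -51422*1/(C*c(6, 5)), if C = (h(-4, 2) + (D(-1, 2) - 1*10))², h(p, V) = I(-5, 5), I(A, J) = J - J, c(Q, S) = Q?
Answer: -25711/363 ≈ -70.829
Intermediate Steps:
I(A, J) = 0
h(p, V) = 0
C = 121 (C = (0 + (-1 - 1*10))² = (0 + (-1 - 10))² = (0 - 11)² = (-11)² = 121)
-51422*1/(C*c(6, 5)) = -51422/(121*6) = -51422/726 = -51422*1/726 = -25711/363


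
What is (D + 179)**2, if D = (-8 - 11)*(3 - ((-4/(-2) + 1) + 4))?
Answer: 65025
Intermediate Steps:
D = 76 (D = -19*(3 - ((-4*(-1/2) + 1) + 4)) = -19*(3 - ((2 + 1) + 4)) = -19*(3 - (3 + 4)) = -19*(3 - 1*7) = -19*(3 - 7) = -19*(-4) = 76)
(D + 179)**2 = (76 + 179)**2 = 255**2 = 65025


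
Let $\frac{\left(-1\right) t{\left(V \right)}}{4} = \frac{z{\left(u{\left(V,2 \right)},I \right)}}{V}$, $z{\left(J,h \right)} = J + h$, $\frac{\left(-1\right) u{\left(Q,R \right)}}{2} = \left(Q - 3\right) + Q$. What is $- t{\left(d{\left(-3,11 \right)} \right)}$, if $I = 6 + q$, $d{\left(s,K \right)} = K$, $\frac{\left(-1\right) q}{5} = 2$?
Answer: $- \frac{168}{11} \approx -15.273$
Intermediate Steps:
$q = -10$ ($q = \left(-5\right) 2 = -10$)
$u{\left(Q,R \right)} = 6 - 4 Q$ ($u{\left(Q,R \right)} = - 2 \left(\left(Q - 3\right) + Q\right) = - 2 \left(\left(-3 + Q\right) + Q\right) = - 2 \left(-3 + 2 Q\right) = 6 - 4 Q$)
$I = -4$ ($I = 6 - 10 = -4$)
$t{\left(V \right)} = - \frac{4 \left(2 - 4 V\right)}{V}$ ($t{\left(V \right)} = - 4 \frac{\left(6 - 4 V\right) - 4}{V} = - 4 \frac{2 - 4 V}{V} = - \frac{4 \left(2 - 4 V\right)}{V}$)
$- t{\left(d{\left(-3,11 \right)} \right)} = - (16 - \frac{8}{11}) = \left(-1\right) \frac{168}{11} = - \frac{168}{11}$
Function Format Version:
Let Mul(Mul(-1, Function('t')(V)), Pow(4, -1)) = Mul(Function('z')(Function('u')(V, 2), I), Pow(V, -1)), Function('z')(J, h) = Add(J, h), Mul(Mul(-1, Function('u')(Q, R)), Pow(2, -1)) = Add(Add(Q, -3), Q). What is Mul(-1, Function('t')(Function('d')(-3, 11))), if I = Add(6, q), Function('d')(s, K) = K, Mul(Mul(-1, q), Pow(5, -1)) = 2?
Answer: Rational(-168, 11) ≈ -15.273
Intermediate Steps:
q = -10 (q = Mul(-5, 2) = -10)
Function('u')(Q, R) = Add(6, Mul(-4, Q)) (Function('u')(Q, R) = Mul(-2, Add(Add(Q, -3), Q)) = Mul(-2, Add(Add(-3, Q), Q)) = Mul(-2, Add(-3, Mul(2, Q))) = Add(6, Mul(-4, Q)))
I = -4 (I = Add(6, -10) = -4)
Function('t')(V) = Mul(-4, Pow(V, -1), Add(2, Mul(-4, V))) (Function('t')(V) = Mul(-4, Mul(Add(Add(6, Mul(-4, V)), -4), Pow(V, -1))) = Mul(-4, Mul(Add(2, Mul(-4, V)), Pow(V, -1))) = Mul(-4, Mul(Pow(V, -1), Add(2, Mul(-4, V)))) = Mul(-4, Pow(V, -1), Add(2, Mul(-4, V))))
Mul(-1, Function('t')(Function('d')(-3, 11))) = Mul(-1, Add(16, Mul(-8, Pow(11, -1)))) = Mul(-1, Add(16, Mul(-8, Rational(1, 11)))) = Mul(-1, Add(16, Rational(-8, 11))) = Mul(-1, Rational(168, 11)) = Rational(-168, 11)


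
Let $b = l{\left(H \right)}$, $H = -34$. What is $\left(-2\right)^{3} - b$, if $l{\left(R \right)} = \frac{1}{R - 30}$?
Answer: $- \frac{511}{64} \approx -7.9844$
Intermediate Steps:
$l{\left(R \right)} = \frac{1}{-30 + R}$
$b = - \frac{1}{64}$ ($b = \frac{1}{-30 - 34} = \frac{1}{-64} = - \frac{1}{64} \approx -0.015625$)
$\left(-2\right)^{3} - b = \left(-2\right)^{3} - - \frac{1}{64} = -8 + \frac{1}{64} = - \frac{511}{64}$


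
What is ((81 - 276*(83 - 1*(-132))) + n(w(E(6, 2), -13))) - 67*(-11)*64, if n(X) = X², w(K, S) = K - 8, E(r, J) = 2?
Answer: -12055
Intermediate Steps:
w(K, S) = -8 + K
((81 - 276*(83 - 1*(-132))) + n(w(E(6, 2), -13))) - 67*(-11)*64 = ((81 - 276*(83 - 1*(-132))) + (-8 + 2)²) - 67*(-11)*64 = ((81 - 276*(83 + 132)) + (-6)²) + 737*64 = ((81 - 276*215) + 36) + 47168 = ((81 - 59340) + 36) + 47168 = (-59259 + 36) + 47168 = -59223 + 47168 = -12055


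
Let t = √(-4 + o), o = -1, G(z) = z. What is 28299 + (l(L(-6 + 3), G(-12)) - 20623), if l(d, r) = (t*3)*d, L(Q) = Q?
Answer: 7676 - 9*I*√5 ≈ 7676.0 - 20.125*I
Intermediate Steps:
t = I*√5 (t = √(-4 - 1) = √(-5) = I*√5 ≈ 2.2361*I)
l(d, r) = 3*I*d*√5 (l(d, r) = ((I*√5)*3)*d = (3*I*√5)*d = 3*I*d*√5)
28299 + (l(L(-6 + 3), G(-12)) - 20623) = 28299 + (3*I*(-6 + 3)*√5 - 20623) = 28299 + (3*I*(-3)*√5 - 20623) = 28299 + (-9*I*√5 - 20623) = 28299 + (-20623 - 9*I*√5) = 7676 - 9*I*√5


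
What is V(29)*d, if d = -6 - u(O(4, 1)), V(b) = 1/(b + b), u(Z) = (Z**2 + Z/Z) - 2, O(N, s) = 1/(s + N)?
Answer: -63/725 ≈ -0.086897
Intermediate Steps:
O(N, s) = 1/(N + s)
u(Z) = -1 + Z**2 (u(Z) = (Z**2 + 1) - 2 = (1 + Z**2) - 2 = -1 + Z**2)
V(b) = 1/(2*b)
d = -126/25 (d = -6 - (-1 + (1/(4 + 1))**2) = -6 - (-1 + (1/5)**2) = -6 - (-1 + 1/25) = -6 - 1*(-24/25) = -6 + 24/25 = -126/25 ≈ -5.0400)
V(29)*d = ((1/2)/29)*(-126/25) = ((1/2)*(1/29))*(-126/25) = (1/58)*(-126/25) = -63/725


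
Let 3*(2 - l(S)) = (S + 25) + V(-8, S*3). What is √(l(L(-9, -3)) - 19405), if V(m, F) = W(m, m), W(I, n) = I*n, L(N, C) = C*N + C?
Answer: 11*I*√1446/3 ≈ 139.43*I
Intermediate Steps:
L(N, C) = C + C*N
V(m, F) = m² (V(m, F) = m*m = m²)
l(S) = -83/3 - S/3 (l(S) = 2 - ((S + 25) + (-8)²)/3 = 2 - ((25 + S) + 64)/3 = 2 - (89 + S)/3 = 2 + (-89/3 - S/3) = -83/3 - S/3)
√(l(L(-9, -3)) - 19405) = √((-83/3 - (-1)*(1 - 9)) - 19405) = √((-83/3 - (-1)*(-8)) - 19405) = √((-83/3 - ⅓*24) - 19405) = √((-83/3 - 8) - 19405) = √(-107/3 - 19405) = √(-58322/3) = 11*I*√1446/3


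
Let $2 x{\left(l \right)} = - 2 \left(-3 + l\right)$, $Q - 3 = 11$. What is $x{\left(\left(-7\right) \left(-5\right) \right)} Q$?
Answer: $-448$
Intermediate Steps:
$Q = 14$ ($Q = 3 + 11 = 14$)
$x{\left(l \right)} = 3 - l$ ($x{\left(l \right)} = \frac{\left(-2\right) \left(-3 + l\right)}{2} = \frac{6 - 2 l}{2} = 3 - l$)
$x{\left(\left(-7\right) \left(-5\right) \right)} Q = \left(3 - \left(-7\right) \left(-5\right)\right) 14 = \left(3 - 35\right) 14 = \left(-32\right) 14 = -448$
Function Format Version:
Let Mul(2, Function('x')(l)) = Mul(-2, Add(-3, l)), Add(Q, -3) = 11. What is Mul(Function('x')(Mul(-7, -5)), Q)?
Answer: -448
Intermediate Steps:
Q = 14 (Q = Add(3, 11) = 14)
Function('x')(l) = Add(3, Mul(-1, l)) (Function('x')(l) = Mul(Rational(1, 2), Mul(-2, Add(-3, l))) = Mul(Rational(1, 2), Add(6, Mul(-2, l))) = Add(3, Mul(-1, l)))
Mul(Function('x')(Mul(-7, -5)), Q) = Mul(Add(3, Mul(-1, Mul(-7, -5))), 14) = Mul(Add(3, Mul(-1, 35)), 14) = Mul(Add(3, -35), 14) = Mul(-32, 14) = -448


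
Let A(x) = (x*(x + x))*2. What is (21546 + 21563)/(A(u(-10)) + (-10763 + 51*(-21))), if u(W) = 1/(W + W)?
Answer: -4310900/1183399 ≈ -3.6428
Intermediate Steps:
u(W) = 1/(2*W)
A(x) = 4*x² (A(x) = (x*(2*x))*2 = (2*x²)*2 = 4*x²)
(21546 + 21563)/(A(u(-10)) + (-10763 + 51*(-21))) = (21546 + 21563)/(4*((½)/(-10))² + (-10763 + 51*(-21))) = 43109/(4*((½)*(-⅒))² + (-10763 - 1071)) = 43109/(4*(-1/20)² - 11834) = 43109/(4*(1/400) - 11834) = 43109/(1/100 - 11834) = 43109/(-1183399/100) = 43109*(-100/1183399) = -4310900/1183399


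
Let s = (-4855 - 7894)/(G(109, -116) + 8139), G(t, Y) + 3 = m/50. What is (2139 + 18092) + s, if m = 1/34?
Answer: 4586841871/226741 ≈ 20229.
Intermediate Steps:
m = 1/34 ≈ 0.029412
G(t, Y) = -5099/1700 (G(t, Y) = -3 + (1/34)/50 = -3 + (1/34)*(1/50) = -3 + 1/1700 = -5099/1700)
s = -355300/226741 (s = (-4855 - 7894)/(-5099/1700 + 8139) = -12749/13831201/1700 = -12749*1700/13831201 = -355300/226741 ≈ -1.5670)
(2139 + 18092) + s = (2139 + 18092) - 355300/226741 = 20231 - 355300/226741 = 4586841871/226741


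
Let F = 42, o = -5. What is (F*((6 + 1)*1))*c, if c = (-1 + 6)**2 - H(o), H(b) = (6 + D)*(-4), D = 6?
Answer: 21462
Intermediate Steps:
H(b) = -48 (H(b) = (6 + 6)*(-4) = 12*(-4) = -48)
c = 73 (c = (-1 + 6)**2 - 1*(-48) = 5**2 + 48 = 25 + 48 = 73)
(F*((6 + 1)*1))*c = (42*((6 + 1)*1))*73 = (42*(7*1))*73 = (42*7)*73 = 294*73 = 21462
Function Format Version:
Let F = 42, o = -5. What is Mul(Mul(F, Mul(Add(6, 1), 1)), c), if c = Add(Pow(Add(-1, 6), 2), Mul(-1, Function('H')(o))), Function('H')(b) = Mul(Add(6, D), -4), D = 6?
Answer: 21462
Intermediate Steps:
Function('H')(b) = -48 (Function('H')(b) = Mul(Add(6, 6), -4) = Mul(12, -4) = -48)
c = 73 (c = Add(Pow(Add(-1, 6), 2), Mul(-1, -48)) = Add(Pow(5, 2), 48) = Add(25, 48) = 73)
Mul(Mul(F, Mul(Add(6, 1), 1)), c) = Mul(Mul(42, Mul(Add(6, 1), 1)), 73) = Mul(Mul(42, Mul(7, 1)), 73) = Mul(Mul(42, 7), 73) = Mul(294, 73) = 21462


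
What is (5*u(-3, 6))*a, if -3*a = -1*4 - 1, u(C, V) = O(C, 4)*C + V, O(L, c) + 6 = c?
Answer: 100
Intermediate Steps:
O(L, c) = -6 + c
u(C, V) = V - 2*C (u(C, V) = (-6 + 4)*C + V = -2*C + V = V - 2*C)
a = 5/3 (a = -(-1*4 - 1)/3 = -(-4 - 1)/3 = -⅓*(-5) = 5/3 ≈ 1.6667)
(5*u(-3, 6))*a = (5*(6 - 2*(-3)))*(5/3) = (5*(6 + 6))*(5/3) = (5*12)*(5/3) = 60*(5/3) = 100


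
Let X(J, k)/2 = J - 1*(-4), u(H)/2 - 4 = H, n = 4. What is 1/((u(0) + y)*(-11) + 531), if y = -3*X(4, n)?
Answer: 1/971 ≈ 0.0010299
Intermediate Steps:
u(H) = 8 + 2*H
X(J, k) = 8 + 2*J (X(J, k) = 2*(J - 1*(-4)) = 2*(J + 4) = 2*(4 + J) = 8 + 2*J)
y = -48 (y = -3/(1/(8 + 2*4)) = -3/(1/(8 + 8)) = -3/(1/16) = -3/1/16 = -3*16 = -48)
1/((u(0) + y)*(-11) + 531) = 1/(((8 + 2*0) - 48)*(-11) + 531) = 1/(((8 + 0) - 48)*(-11) + 531) = 1/((8 - 48)*(-11) + 531) = 1/(-40*(-11) + 531) = 1/(440 + 531) = 1/971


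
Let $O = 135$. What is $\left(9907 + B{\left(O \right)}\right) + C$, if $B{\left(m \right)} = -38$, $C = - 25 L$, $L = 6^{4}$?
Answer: $-22531$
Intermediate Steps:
$L = 1296$
$C = -32400$ ($C = \left(-25\right) 1296 = -32400$)
$\left(9907 + B{\left(O \right)}\right) + C = \left(9907 - 38\right) - 32400 = 9869 - 32400 = -22531$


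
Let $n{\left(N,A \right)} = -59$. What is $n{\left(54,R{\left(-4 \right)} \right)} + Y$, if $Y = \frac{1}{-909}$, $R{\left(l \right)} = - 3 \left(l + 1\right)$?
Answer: $- \frac{53632}{909} \approx -59.001$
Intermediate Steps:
$R{\left(l \right)} = -3 - 3 l$ ($R{\left(l \right)} = - 3 \left(1 + l\right) = -3 - 3 l$)
$Y = - \frac{1}{909} \approx -0.0011001$
$n{\left(54,R{\left(-4 \right)} \right)} + Y = -59 - \frac{1}{909} = - \frac{53632}{909}$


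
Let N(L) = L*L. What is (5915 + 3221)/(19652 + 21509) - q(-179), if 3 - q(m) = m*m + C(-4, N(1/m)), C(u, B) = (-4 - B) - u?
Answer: 42253275822253/1318839601 ≈ 32038.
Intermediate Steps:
N(L) = L²
C(u, B) = -4 - B - u
q(m) = 3 + m⁻² - m² (q(m) = 3 - (m*m + (-4 - (1/m)² - 1*(-4))) = 3 - (m² + (-4 - 1/m² + 4)) = 3 - (m² - 1/m²) = 3 + (m⁻² - m²) = 3 + m⁻² - m²)
(5915 + 3221)/(19652 + 21509) - q(-179) = (5915 + 3221)/(19652 + 21509) - (3 + (-179)⁻² - 1*(-179)²) = 9136/41161 - (3 + 1/32041 - 1*32041) = 9136*(1/41161) - (3 + 1/32041 - 32041) = 9136/41161 - 1*(-1026529557/32041) = 9136/41161 + 1026529557/32041 = 42253275822253/1318839601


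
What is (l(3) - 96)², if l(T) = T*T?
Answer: 7569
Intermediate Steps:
l(T) = T²
(l(3) - 96)² = (3² - 96)² = (9 - 96)² = (-87)² = 7569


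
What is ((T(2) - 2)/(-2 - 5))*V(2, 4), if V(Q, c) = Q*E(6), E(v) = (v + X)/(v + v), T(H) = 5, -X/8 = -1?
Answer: -1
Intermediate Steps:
X = 8 (X = -8*(-1) = 8)
E(v) = (8 + v)/(2*v) (E(v) = (v + 8)/(v + v) = (8 + v)/((2*v)) = (8 + v)*(1/(2*v)) = (8 + v)/(2*v))
V(Q, c) = 7*Q/6 (V(Q, c) = Q*((½)*(8 + 6)/6) = Q*((½)*(⅙)*14) = Q*(7/6) = 7*Q/6)
((T(2) - 2)/(-2 - 5))*V(2, 4) = ((5 - 2)/(-2 - 5))*((7/6)*2) = (3/(-7))*(7/3) = (3*(-⅐))*(7/3) = -3/7*7/3 = -1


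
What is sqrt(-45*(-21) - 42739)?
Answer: I*sqrt(41794) ≈ 204.44*I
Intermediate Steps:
sqrt(-45*(-21) - 42739) = sqrt(945 - 42739) = sqrt(-41794) = I*sqrt(41794)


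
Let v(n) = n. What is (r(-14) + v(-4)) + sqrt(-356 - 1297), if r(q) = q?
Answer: -18 + I*sqrt(1653) ≈ -18.0 + 40.657*I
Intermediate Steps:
(r(-14) + v(-4)) + sqrt(-356 - 1297) = (-14 - 4) + sqrt(-356 - 1297) = -18 + sqrt(-1653) = -18 + I*sqrt(1653)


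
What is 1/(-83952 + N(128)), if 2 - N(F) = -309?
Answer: -1/83641 ≈ -1.1956e-5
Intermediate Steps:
N(F) = 311 (N(F) = 2 - 1*(-309) = 2 + 309 = 311)
1/(-83952 + N(128)) = 1/(-83952 + 311) = 1/(-83641) = -1/83641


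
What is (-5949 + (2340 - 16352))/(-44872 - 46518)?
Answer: 19961/91390 ≈ 0.21842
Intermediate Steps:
(-5949 + (2340 - 16352))/(-44872 - 46518) = (-5949 - 14012)/(-91390) = -19961*(-1/91390) = 19961/91390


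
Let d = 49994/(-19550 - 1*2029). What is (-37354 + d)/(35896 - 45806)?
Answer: 80611196/21384789 ≈ 3.7696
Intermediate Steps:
d = -49994/21579 (d = 49994/(-19550 - 2029) = 49994/(-21579) = 49994*(-1/21579) = -49994/21579 ≈ -2.3168)
(-37354 + d)/(35896 - 45806) = (-37354 - 49994/21579)/(35896 - 45806) = -806111960/21579/(-9910) = -806111960/21579*(-1/9910) = 80611196/21384789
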